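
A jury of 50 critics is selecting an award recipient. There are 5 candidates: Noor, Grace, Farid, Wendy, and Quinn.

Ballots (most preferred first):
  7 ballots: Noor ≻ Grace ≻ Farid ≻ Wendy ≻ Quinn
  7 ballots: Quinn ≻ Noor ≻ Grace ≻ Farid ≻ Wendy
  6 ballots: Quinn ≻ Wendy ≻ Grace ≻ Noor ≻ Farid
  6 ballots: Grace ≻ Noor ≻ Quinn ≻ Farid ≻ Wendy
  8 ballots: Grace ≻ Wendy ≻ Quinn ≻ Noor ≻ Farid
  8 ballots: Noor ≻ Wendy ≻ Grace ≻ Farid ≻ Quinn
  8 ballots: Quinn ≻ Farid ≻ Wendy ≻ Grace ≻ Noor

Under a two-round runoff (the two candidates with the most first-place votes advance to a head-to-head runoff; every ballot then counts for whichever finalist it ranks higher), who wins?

Round 1 first-place votes: Noor 15, Grace 14, Farid 0, Wendy 0, Quinn 21. Quinn and Noor advance.
Runoff: Quinn is ranked above Noor on 29 ballots, Noor above Quinn on 21.

Quinn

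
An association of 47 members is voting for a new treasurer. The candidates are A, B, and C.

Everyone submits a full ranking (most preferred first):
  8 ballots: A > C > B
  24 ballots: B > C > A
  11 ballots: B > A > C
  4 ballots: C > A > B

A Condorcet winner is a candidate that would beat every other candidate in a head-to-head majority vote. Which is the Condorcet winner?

B vs A: 35–12
B vs C: 35–12
B beats every other candidate.

B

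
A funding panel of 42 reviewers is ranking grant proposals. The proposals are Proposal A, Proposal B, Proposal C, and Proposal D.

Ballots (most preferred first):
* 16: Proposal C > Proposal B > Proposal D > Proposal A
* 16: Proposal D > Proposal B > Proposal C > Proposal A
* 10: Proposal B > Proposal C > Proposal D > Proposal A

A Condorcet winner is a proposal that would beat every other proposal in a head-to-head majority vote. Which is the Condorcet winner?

Proposal B

Proposal B vs Proposal A: 42–0
Proposal B vs Proposal C: 26–16
Proposal B vs Proposal D: 26–16
Proposal B beats every other proposal.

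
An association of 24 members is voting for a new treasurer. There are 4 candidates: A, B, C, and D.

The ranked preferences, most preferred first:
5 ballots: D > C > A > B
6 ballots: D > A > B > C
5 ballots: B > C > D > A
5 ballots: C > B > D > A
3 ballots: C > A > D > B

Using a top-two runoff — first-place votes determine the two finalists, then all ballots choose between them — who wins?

C

Round 1 first-place votes: A 0, B 5, C 8, D 11. D and C advance.
Runoff: D is ranked above C on 11 ballots, C above D on 13.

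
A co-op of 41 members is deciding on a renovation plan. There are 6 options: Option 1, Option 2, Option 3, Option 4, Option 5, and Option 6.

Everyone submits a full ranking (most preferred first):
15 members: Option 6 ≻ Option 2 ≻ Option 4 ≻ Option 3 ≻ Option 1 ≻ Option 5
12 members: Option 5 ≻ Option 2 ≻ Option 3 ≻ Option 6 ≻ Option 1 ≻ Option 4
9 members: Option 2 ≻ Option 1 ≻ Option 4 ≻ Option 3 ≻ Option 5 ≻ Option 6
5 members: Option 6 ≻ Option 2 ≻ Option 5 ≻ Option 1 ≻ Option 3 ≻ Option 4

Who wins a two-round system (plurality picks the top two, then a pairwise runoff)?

Option 5

Round 1 first-place votes: Option 1 0, Option 2 9, Option 3 0, Option 4 0, Option 5 12, Option 6 20. Option 6 and Option 5 advance.
Runoff: Option 6 is ranked above Option 5 on 20 ballots, Option 5 above Option 6 on 21.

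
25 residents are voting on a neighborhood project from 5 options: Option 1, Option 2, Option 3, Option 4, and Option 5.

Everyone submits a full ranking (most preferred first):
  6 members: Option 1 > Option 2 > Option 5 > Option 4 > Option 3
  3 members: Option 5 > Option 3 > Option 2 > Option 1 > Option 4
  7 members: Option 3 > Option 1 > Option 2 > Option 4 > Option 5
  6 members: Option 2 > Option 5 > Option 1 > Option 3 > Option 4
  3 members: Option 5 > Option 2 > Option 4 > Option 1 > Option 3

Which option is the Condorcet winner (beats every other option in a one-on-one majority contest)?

Option 1 vs Option 2: 13–12
Option 1 vs Option 3: 15–10
Option 1 vs Option 4: 22–3
Option 1 vs Option 5: 13–12
Option 1 beats every other option.

Option 1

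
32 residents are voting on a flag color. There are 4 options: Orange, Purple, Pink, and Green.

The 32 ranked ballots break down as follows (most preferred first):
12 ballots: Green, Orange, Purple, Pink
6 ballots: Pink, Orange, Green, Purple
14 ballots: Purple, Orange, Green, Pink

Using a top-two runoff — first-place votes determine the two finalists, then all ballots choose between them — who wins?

Round 1 first-place votes: Orange 0, Purple 14, Pink 6, Green 12. Purple and Green advance.
Runoff: Purple is ranked above Green on 14 ballots, Green above Purple on 18.

Green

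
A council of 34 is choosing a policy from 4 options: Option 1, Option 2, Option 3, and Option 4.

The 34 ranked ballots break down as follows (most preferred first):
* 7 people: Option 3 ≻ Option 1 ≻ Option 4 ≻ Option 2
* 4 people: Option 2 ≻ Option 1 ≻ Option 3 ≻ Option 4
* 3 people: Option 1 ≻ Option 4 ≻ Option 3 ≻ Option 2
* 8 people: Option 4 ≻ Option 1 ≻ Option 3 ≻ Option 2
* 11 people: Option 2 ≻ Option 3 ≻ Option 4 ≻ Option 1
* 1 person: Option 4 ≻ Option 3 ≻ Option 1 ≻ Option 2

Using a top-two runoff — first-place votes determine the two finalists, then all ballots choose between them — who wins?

Round 1 first-place votes: Option 1 3, Option 2 15, Option 3 7, Option 4 9. Option 2 and Option 4 advance.
Runoff: Option 2 is ranked above Option 4 on 15 ballots, Option 4 above Option 2 on 19.

Option 4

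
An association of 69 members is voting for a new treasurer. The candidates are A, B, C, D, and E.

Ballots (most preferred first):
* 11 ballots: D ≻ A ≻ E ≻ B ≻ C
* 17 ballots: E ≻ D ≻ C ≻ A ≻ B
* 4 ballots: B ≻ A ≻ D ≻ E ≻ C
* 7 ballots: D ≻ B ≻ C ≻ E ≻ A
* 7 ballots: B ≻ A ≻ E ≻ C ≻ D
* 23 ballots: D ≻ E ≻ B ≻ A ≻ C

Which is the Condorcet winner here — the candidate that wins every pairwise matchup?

D

D vs A: 58–11
D vs B: 58–11
D vs C: 62–7
D vs E: 45–24
D beats every other candidate.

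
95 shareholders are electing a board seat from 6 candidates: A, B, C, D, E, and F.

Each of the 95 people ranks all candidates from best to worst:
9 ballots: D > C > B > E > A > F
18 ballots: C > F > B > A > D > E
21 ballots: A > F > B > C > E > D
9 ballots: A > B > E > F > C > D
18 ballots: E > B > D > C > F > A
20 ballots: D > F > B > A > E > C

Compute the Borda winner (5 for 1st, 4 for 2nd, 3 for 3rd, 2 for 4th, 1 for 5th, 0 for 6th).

B

A: 9×1 + 18×2 + 21×5 + 9×5 + 18×0 + 20×2 = 235
B: 9×3 + 18×3 + 21×3 + 9×4 + 18×4 + 20×3 = 312
C: 9×4 + 18×5 + 21×2 + 9×1 + 18×2 + 20×0 = 213
D: 9×5 + 18×1 + 21×0 + 9×0 + 18×3 + 20×5 = 217
E: 9×2 + 18×0 + 21×1 + 9×3 + 18×5 + 20×1 = 176
F: 9×0 + 18×4 + 21×4 + 9×2 + 18×1 + 20×4 = 272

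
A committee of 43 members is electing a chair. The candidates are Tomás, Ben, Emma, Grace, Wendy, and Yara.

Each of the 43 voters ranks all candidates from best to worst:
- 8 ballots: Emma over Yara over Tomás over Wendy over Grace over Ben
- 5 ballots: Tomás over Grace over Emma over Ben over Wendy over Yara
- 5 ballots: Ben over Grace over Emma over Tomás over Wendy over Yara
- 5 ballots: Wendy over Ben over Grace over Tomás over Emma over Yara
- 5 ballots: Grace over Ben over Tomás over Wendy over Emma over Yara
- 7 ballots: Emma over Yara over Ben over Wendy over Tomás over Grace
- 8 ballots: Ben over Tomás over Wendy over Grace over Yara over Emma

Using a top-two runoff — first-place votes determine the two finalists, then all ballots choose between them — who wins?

Ben

Round 1 first-place votes: Tomás 5, Ben 13, Emma 15, Grace 5, Wendy 5, Yara 0. Emma and Ben advance.
Runoff: Emma is ranked above Ben on 20 ballots, Ben above Emma on 23.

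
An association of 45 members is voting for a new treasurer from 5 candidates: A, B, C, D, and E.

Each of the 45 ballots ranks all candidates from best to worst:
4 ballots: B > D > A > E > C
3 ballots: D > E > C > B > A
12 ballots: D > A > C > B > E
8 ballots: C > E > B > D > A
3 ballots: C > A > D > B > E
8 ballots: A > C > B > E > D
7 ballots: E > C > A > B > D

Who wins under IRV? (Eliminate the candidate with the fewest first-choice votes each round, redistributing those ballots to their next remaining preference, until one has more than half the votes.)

Round 1: A 8, B 4, C 11, D 15, E 7. B eliminated.
Round 2: A 8, C 11, D 19, E 7. E eliminated.
Round 3: A 8, C 18, D 19. A eliminated.
Round 4: C 26, D 19. C has a majority (≥23).

C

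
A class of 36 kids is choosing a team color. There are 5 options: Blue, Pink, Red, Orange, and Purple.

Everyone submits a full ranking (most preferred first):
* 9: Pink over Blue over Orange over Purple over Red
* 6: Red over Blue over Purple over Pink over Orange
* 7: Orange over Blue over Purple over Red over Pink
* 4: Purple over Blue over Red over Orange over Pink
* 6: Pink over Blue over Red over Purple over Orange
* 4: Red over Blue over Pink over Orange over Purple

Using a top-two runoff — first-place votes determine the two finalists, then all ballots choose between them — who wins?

Red

Round 1 first-place votes: Blue 0, Pink 15, Red 10, Orange 7, Purple 4. Pink and Red advance.
Runoff: Pink is ranked above Red on 15 ballots, Red above Pink on 21.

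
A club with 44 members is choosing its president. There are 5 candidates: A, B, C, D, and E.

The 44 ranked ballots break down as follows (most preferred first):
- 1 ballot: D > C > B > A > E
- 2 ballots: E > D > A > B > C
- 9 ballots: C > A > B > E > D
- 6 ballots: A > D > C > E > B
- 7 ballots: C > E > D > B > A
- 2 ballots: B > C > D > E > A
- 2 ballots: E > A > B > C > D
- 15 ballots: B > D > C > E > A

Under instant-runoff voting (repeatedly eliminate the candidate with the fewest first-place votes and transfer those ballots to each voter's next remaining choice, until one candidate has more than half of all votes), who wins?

C

Round 1: A 6, B 17, C 16, D 1, E 4. D eliminated.
Round 2: A 6, B 17, C 17, E 4. E eliminated.
Round 3: A 10, B 17, C 17. A eliminated.
Round 4: B 21, C 23. C has a majority (≥23).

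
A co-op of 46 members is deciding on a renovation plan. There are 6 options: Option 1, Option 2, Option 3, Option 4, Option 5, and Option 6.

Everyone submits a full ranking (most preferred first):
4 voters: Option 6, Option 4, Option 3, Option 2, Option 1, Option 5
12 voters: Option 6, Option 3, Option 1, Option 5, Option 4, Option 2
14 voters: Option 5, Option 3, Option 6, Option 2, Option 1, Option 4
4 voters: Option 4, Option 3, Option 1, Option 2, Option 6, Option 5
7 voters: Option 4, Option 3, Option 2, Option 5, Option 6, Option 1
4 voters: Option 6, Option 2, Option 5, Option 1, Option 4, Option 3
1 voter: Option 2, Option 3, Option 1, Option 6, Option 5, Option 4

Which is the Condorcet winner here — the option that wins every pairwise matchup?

Option 3 vs Option 1: 42–4
Option 3 vs Option 2: 41–5
Option 3 vs Option 4: 27–19
Option 3 vs Option 5: 28–18
Option 3 vs Option 6: 26–20
Option 3 beats every other option.

Option 3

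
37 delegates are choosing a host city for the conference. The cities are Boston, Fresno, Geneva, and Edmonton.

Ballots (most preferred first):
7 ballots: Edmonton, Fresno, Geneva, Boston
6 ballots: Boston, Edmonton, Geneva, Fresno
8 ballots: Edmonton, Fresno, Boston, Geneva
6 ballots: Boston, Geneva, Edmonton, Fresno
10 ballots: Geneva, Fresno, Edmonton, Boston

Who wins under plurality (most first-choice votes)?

Edmonton

First-place votes: Boston 12, Fresno 0, Geneva 10, Edmonton 15.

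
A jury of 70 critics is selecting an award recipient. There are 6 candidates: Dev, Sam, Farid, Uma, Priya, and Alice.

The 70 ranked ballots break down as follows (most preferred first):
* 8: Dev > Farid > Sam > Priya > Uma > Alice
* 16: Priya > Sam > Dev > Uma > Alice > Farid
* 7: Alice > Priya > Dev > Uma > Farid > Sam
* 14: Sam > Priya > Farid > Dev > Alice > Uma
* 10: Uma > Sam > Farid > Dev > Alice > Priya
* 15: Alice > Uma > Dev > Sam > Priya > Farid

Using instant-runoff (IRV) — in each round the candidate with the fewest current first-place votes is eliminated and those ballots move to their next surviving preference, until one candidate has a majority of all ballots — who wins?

Round 1: Dev 8, Sam 14, Farid 0, Uma 10, Priya 16, Alice 22. Farid eliminated.
Round 2: Dev 8, Sam 14, Uma 10, Priya 16, Alice 22. Dev eliminated.
Round 3: Sam 22, Uma 10, Priya 16, Alice 22. Uma eliminated.
Round 4: Sam 32, Priya 16, Alice 22. Priya eliminated.
Round 5: Sam 48, Alice 22. Sam has a majority (≥36).

Sam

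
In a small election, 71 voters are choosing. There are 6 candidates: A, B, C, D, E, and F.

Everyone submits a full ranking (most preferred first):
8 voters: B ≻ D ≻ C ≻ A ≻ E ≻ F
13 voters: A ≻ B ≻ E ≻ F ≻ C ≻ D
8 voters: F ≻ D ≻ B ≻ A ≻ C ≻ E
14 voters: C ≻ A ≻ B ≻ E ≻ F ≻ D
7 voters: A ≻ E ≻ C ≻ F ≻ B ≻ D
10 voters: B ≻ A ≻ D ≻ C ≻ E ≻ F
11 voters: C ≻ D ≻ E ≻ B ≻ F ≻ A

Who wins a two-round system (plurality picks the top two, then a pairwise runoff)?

A

Round 1 first-place votes: A 20, B 18, C 25, D 0, E 0, F 8. C and A advance.
Runoff: C is ranked above A on 33 ballots, A above C on 38.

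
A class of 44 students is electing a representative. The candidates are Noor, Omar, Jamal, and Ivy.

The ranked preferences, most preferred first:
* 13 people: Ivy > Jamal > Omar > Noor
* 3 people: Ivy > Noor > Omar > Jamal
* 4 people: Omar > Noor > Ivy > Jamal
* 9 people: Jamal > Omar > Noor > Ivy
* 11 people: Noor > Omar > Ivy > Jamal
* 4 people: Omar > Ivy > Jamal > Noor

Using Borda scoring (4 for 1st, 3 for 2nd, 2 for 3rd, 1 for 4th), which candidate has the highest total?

Omar

Noor: 13×1 + 3×3 + 4×3 + 9×2 + 11×4 + 4×1 = 100
Omar: 13×2 + 3×2 + 4×4 + 9×3 + 11×3 + 4×4 = 124
Jamal: 13×3 + 3×1 + 4×1 + 9×4 + 11×1 + 4×2 = 101
Ivy: 13×4 + 3×4 + 4×2 + 9×1 + 11×2 + 4×3 = 115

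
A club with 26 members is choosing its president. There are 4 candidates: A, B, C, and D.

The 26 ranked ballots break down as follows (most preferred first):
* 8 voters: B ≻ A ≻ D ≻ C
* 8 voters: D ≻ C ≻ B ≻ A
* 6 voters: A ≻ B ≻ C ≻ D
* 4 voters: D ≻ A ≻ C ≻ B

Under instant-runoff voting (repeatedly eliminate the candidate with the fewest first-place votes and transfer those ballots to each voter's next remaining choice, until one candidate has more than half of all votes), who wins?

B

Round 1: A 6, B 8, C 0, D 12. C eliminated.
Round 2: A 6, B 8, D 12. A eliminated.
Round 3: B 14, D 12. B has a majority (≥14).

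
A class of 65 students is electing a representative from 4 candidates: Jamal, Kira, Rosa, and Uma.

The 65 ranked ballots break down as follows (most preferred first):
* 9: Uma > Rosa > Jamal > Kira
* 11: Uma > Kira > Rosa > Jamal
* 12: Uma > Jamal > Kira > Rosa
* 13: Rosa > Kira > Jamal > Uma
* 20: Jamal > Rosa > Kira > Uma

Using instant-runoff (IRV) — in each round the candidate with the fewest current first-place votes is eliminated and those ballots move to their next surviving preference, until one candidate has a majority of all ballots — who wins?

Round 1: Jamal 20, Kira 0, Rosa 13, Uma 32. Kira eliminated.
Round 2: Jamal 20, Rosa 13, Uma 32. Rosa eliminated.
Round 3: Jamal 33, Uma 32. Jamal has a majority (≥33).

Jamal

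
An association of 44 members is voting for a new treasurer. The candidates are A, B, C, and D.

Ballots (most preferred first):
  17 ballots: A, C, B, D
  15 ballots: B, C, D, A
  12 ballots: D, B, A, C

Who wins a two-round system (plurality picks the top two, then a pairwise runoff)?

B

Round 1 first-place votes: A 17, B 15, C 0, D 12. A and B advance.
Runoff: A is ranked above B on 17 ballots, B above A on 27.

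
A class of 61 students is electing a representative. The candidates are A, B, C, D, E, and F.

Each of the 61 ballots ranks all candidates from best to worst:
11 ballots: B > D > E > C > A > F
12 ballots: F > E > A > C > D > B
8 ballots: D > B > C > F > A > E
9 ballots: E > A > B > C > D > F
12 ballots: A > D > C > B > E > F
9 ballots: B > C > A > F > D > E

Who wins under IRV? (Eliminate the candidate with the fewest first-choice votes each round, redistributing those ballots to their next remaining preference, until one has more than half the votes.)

A

Round 1: A 12, B 20, C 0, D 8, E 9, F 12. C eliminated.
Round 2: A 12, B 20, D 8, E 9, F 12. D eliminated.
Round 3: A 12, B 28, E 9, F 12. E eliminated.
Round 4: A 21, B 28, F 12. F eliminated.
Round 5: A 33, B 28. A has a majority (≥31).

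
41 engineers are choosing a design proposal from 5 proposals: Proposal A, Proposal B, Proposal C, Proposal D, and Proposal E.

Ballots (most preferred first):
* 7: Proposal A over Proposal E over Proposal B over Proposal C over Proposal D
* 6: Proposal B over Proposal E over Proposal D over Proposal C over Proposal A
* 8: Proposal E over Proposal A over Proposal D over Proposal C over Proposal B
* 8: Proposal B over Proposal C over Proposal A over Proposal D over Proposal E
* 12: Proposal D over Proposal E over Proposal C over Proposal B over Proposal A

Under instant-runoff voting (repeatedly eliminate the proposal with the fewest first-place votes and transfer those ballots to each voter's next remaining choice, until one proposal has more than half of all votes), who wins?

Proposal E

Round 1: Proposal A 7, Proposal B 14, Proposal C 0, Proposal D 12, Proposal E 8. Proposal C eliminated.
Round 2: Proposal A 7, Proposal B 14, Proposal D 12, Proposal E 8. Proposal A eliminated.
Round 3: Proposal B 14, Proposal D 12, Proposal E 15. Proposal D eliminated.
Round 4: Proposal B 14, Proposal E 27. Proposal E has a majority (≥21).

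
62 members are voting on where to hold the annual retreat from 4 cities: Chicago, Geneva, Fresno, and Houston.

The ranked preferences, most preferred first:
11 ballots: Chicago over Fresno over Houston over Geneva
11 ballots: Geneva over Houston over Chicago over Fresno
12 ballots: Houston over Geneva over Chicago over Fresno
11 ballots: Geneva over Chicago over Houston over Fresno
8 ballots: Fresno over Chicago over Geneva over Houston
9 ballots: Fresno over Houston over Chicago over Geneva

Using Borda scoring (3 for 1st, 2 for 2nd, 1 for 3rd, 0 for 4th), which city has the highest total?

Chicago

Chicago: 11×3 + 11×1 + 12×1 + 11×2 + 8×2 + 9×1 = 103
Geneva: 11×0 + 11×3 + 12×2 + 11×3 + 8×1 + 9×0 = 98
Fresno: 11×2 + 11×0 + 12×0 + 11×0 + 8×3 + 9×3 = 73
Houston: 11×1 + 11×2 + 12×3 + 11×1 + 8×0 + 9×2 = 98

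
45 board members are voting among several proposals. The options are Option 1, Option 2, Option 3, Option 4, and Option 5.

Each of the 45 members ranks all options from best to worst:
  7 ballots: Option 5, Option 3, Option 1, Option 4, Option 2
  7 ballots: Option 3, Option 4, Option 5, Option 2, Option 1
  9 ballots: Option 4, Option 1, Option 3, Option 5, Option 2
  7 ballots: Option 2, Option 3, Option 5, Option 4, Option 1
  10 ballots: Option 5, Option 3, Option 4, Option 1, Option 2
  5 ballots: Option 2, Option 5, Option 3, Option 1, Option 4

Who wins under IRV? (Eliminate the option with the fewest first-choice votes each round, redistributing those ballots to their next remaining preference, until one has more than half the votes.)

Option 5

Round 1: Option 1 0, Option 2 12, Option 3 7, Option 4 9, Option 5 17. Option 1 eliminated.
Round 2: Option 2 12, Option 3 7, Option 4 9, Option 5 17. Option 3 eliminated.
Round 3: Option 2 12, Option 4 16, Option 5 17. Option 2 eliminated.
Round 4: Option 4 16, Option 5 29. Option 5 has a majority (≥23).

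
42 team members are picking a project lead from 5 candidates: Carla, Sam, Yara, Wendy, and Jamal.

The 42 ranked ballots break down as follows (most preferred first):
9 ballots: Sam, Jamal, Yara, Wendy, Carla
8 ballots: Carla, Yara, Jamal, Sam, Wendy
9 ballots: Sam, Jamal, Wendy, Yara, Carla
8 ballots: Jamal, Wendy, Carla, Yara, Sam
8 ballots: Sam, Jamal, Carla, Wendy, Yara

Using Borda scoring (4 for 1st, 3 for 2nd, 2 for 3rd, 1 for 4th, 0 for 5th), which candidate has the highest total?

Jamal

Carla: 9×0 + 8×4 + 9×0 + 8×2 + 8×2 = 64
Sam: 9×4 + 8×1 + 9×4 + 8×0 + 8×4 = 112
Yara: 9×2 + 8×3 + 9×1 + 8×1 + 8×0 = 59
Wendy: 9×1 + 8×0 + 9×2 + 8×3 + 8×1 = 59
Jamal: 9×3 + 8×2 + 9×3 + 8×4 + 8×3 = 126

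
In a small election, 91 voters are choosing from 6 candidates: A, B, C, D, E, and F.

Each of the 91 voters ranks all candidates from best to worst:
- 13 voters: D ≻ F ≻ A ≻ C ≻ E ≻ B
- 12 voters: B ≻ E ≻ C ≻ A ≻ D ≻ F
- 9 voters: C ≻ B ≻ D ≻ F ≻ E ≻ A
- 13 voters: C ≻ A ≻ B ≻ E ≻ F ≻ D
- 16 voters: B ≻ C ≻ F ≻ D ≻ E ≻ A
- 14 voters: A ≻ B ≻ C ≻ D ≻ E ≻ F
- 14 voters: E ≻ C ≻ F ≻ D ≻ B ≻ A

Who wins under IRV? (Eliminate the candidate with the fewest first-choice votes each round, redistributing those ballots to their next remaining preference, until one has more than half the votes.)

C

Round 1: A 14, B 28, C 22, D 13, E 14, F 0. F eliminated.
Round 2: A 14, B 28, C 22, D 13, E 14. D eliminated.
Round 3: A 27, B 28, C 22, E 14. E eliminated.
Round 4: A 27, B 28, C 36. A eliminated.
Round 5: B 42, C 49. C has a majority (≥46).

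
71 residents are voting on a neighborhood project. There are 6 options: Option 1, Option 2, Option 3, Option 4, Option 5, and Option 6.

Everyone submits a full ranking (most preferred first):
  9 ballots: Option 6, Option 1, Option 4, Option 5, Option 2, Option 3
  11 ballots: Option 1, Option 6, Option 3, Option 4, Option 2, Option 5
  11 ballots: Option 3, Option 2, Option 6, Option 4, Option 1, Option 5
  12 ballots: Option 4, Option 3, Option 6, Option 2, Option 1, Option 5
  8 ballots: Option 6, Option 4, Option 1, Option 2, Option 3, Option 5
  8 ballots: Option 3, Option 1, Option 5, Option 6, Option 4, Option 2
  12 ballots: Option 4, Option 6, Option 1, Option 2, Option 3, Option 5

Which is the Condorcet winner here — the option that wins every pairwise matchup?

Option 6 vs Option 1: 52–19
Option 6 vs Option 2: 60–11
Option 6 vs Option 3: 40–31
Option 6 vs Option 4: 47–24
Option 6 vs Option 5: 63–8
Option 6 beats every other option.

Option 6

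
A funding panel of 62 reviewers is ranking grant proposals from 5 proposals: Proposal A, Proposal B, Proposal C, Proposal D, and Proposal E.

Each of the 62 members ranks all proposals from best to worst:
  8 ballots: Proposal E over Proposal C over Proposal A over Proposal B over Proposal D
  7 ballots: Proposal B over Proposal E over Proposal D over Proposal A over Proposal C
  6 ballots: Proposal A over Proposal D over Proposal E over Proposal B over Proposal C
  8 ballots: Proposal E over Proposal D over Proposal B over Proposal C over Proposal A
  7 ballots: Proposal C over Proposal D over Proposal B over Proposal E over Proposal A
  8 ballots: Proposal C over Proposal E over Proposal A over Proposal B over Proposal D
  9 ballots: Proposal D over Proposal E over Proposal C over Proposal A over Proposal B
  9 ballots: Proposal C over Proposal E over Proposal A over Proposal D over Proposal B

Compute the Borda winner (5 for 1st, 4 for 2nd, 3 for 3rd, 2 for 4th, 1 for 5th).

Proposal A: 8×3 + 7×2 + 6×5 + 8×1 + 7×1 + 8×3 + 9×2 + 9×3 = 152
Proposal B: 8×2 + 7×5 + 6×2 + 8×3 + 7×3 + 8×2 + 9×1 + 9×1 = 142
Proposal C: 8×4 + 7×1 + 6×1 + 8×2 + 7×5 + 8×5 + 9×3 + 9×5 = 208
Proposal D: 8×1 + 7×3 + 6×4 + 8×4 + 7×4 + 8×1 + 9×5 + 9×2 = 184
Proposal E: 8×5 + 7×4 + 6×3 + 8×5 + 7×2 + 8×4 + 9×4 + 9×4 = 244

Proposal E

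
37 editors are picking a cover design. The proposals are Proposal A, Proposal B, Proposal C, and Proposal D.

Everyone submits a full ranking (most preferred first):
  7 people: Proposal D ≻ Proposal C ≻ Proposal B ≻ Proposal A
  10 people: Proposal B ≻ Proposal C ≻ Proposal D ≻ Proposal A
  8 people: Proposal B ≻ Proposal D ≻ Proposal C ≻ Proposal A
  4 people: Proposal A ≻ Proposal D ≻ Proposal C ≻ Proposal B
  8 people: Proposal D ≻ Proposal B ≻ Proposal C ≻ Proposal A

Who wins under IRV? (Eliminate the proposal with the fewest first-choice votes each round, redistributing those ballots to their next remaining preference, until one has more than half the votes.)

Round 1: Proposal A 4, Proposal B 18, Proposal C 0, Proposal D 15. Proposal C eliminated.
Round 2: Proposal A 4, Proposal B 18, Proposal D 15. Proposal A eliminated.
Round 3: Proposal B 18, Proposal D 19. Proposal D has a majority (≥19).

Proposal D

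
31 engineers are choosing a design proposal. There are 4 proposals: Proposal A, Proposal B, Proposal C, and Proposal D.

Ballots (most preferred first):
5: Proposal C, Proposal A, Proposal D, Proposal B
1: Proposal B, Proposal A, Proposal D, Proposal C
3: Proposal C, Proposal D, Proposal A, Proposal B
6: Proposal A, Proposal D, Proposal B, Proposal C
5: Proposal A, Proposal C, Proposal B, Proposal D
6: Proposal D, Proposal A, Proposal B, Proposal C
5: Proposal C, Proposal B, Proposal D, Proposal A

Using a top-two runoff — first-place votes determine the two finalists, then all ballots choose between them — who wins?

Proposal A

Round 1 first-place votes: Proposal A 11, Proposal B 1, Proposal C 13, Proposal D 6. Proposal C and Proposal A advance.
Runoff: Proposal C is ranked above Proposal A on 13 ballots, Proposal A above Proposal C on 18.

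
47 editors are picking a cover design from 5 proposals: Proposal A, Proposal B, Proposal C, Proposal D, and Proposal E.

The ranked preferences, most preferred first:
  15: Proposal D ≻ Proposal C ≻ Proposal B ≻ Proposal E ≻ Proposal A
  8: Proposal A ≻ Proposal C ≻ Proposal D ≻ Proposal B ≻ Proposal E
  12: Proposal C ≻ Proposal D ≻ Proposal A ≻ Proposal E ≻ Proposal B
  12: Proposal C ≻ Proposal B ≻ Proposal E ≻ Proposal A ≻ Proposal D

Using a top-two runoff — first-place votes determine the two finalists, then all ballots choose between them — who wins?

Round 1 first-place votes: Proposal A 8, Proposal B 0, Proposal C 24, Proposal D 15, Proposal E 0. Proposal C and Proposal D advance.
Runoff: Proposal C is ranked above Proposal D on 32 ballots, Proposal D above Proposal C on 15.

Proposal C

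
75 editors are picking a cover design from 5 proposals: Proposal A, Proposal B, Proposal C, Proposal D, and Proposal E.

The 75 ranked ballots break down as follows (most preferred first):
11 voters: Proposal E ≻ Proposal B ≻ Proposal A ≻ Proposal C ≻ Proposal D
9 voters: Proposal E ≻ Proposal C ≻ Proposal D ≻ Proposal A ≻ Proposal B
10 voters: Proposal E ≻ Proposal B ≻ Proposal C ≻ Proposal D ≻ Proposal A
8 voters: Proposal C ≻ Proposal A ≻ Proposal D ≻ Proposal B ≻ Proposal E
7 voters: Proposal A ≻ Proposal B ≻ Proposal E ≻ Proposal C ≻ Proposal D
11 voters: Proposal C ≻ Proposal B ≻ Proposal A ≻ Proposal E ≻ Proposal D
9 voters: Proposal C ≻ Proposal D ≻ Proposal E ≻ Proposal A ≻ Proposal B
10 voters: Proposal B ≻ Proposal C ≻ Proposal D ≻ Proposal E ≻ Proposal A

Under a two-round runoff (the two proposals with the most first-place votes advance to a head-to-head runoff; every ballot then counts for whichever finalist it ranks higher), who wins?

Round 1 first-place votes: Proposal A 7, Proposal B 10, Proposal C 28, Proposal D 0, Proposal E 30. Proposal E and Proposal C advance.
Runoff: Proposal E is ranked above Proposal C on 37 ballots, Proposal C above Proposal E on 38.

Proposal C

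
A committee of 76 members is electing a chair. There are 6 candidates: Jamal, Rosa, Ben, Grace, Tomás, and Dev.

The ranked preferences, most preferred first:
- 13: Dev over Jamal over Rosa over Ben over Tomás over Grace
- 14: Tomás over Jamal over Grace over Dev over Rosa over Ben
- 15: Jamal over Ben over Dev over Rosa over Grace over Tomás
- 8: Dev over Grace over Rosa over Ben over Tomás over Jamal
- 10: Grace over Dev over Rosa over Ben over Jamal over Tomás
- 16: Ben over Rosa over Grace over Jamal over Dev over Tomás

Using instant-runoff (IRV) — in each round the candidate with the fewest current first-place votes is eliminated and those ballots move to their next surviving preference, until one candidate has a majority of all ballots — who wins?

Jamal

Round 1: Jamal 15, Rosa 0, Ben 16, Grace 10, Tomás 14, Dev 21. Rosa eliminated.
Round 2: Jamal 15, Ben 16, Grace 10, Tomás 14, Dev 21. Grace eliminated.
Round 3: Jamal 15, Ben 16, Tomás 14, Dev 31. Tomás eliminated.
Round 4: Jamal 29, Ben 16, Dev 31. Ben eliminated.
Round 5: Jamal 45, Dev 31. Jamal has a majority (≥39).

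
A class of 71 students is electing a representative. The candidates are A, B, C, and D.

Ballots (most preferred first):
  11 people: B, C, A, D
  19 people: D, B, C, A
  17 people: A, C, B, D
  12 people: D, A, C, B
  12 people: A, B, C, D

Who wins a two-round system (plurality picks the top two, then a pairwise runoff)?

A

Round 1 first-place votes: A 29, B 11, C 0, D 31. D and A advance.
Runoff: D is ranked above A on 31 ballots, A above D on 40.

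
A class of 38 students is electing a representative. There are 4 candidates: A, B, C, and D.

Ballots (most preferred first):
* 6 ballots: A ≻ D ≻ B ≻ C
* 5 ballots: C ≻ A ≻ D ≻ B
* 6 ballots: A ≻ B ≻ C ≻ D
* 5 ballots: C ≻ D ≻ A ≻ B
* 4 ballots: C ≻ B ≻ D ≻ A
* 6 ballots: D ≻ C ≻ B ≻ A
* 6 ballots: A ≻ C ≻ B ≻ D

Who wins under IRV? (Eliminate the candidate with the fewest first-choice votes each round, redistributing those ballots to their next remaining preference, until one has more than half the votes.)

C

Round 1: A 18, B 0, C 14, D 6. B eliminated.
Round 2: A 18, C 14, D 6. D eliminated.
Round 3: A 18, C 20. C has a majority (≥20).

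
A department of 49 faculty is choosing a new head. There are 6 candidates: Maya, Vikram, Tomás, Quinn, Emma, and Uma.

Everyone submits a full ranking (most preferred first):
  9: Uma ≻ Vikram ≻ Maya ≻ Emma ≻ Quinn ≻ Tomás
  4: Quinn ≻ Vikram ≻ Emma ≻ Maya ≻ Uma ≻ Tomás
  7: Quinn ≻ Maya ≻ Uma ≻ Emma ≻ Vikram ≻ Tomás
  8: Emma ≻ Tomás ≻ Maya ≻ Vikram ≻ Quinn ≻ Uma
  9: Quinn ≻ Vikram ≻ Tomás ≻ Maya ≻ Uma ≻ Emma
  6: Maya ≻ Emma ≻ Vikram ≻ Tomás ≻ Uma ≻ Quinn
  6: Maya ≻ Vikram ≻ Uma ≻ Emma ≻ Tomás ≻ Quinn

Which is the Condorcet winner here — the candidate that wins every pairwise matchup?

Maya vs Vikram: 27–22
Maya vs Tomás: 32–17
Maya vs Quinn: 29–20
Maya vs Emma: 37–12
Maya vs Uma: 40–9
Maya beats every other candidate.

Maya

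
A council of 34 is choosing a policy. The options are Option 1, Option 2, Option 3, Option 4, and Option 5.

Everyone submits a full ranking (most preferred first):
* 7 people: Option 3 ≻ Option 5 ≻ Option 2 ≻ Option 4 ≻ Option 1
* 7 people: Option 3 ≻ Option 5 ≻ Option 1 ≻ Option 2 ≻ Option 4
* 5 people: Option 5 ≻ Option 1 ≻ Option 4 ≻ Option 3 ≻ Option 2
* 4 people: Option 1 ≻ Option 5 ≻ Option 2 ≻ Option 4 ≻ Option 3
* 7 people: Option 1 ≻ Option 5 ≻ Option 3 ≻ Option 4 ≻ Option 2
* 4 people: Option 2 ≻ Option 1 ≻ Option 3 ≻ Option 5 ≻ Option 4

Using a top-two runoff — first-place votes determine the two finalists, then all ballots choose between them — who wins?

Option 1

Round 1 first-place votes: Option 1 11, Option 2 4, Option 3 14, Option 4 0, Option 5 5. Option 3 and Option 1 advance.
Runoff: Option 3 is ranked above Option 1 on 14 ballots, Option 1 above Option 3 on 20.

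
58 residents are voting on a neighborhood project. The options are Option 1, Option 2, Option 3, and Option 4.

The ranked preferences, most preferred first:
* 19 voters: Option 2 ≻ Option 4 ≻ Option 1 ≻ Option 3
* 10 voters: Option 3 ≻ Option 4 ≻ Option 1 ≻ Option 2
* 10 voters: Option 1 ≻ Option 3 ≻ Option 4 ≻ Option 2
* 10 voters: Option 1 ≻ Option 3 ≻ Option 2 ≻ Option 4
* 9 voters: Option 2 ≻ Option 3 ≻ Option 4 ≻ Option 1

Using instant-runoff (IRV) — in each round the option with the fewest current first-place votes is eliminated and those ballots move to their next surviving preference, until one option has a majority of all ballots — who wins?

Round 1: Option 1 20, Option 2 28, Option 3 10, Option 4 0. Option 4 eliminated.
Round 2: Option 1 20, Option 2 28, Option 3 10. Option 3 eliminated.
Round 3: Option 1 30, Option 2 28. Option 1 has a majority (≥30).

Option 1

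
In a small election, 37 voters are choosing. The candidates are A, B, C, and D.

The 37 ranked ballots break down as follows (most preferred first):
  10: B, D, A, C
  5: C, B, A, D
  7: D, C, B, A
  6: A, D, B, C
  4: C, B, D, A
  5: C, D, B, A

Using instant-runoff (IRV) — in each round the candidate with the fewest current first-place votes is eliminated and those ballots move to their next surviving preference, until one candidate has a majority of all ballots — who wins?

D

Round 1: A 6, B 10, C 14, D 7. A eliminated.
Round 2: B 10, C 14, D 13. B eliminated.
Round 3: C 14, D 23. D has a majority (≥19).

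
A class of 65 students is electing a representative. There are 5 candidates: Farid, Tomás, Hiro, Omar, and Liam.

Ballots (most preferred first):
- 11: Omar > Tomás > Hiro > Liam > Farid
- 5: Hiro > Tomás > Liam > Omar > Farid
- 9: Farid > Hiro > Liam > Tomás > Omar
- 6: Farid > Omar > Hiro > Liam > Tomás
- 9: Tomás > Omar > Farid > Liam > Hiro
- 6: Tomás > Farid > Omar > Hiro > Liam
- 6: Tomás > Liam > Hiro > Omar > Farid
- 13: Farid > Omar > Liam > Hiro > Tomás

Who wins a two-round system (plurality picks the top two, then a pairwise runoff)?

Round 1 first-place votes: Farid 28, Tomás 21, Hiro 5, Omar 11, Liam 0. Farid and Tomás advance.
Runoff: Farid is ranked above Tomás on 28 ballots, Tomás above Farid on 37.

Tomás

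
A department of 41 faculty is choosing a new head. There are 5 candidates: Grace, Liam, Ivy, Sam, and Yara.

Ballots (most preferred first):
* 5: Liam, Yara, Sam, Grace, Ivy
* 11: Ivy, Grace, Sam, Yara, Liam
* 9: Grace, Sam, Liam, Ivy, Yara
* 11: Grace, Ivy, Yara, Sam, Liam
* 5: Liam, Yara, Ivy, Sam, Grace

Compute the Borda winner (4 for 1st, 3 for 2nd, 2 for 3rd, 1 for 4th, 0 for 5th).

Grace: 5×1 + 11×3 + 9×4 + 11×4 + 5×0 = 118
Liam: 5×4 + 11×0 + 9×2 + 11×0 + 5×4 = 58
Ivy: 5×0 + 11×4 + 9×1 + 11×3 + 5×2 = 96
Sam: 5×2 + 11×2 + 9×3 + 11×1 + 5×1 = 75
Yara: 5×3 + 11×1 + 9×0 + 11×2 + 5×3 = 63

Grace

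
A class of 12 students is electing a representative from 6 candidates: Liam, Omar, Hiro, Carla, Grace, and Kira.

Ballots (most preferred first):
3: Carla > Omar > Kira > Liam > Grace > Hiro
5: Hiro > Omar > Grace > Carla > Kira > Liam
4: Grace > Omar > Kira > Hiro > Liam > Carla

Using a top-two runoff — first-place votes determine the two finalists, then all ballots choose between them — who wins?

Grace

Round 1 first-place votes: Liam 0, Omar 0, Hiro 5, Carla 3, Grace 4, Kira 0. Hiro and Grace advance.
Runoff: Hiro is ranked above Grace on 5 ballots, Grace above Hiro on 7.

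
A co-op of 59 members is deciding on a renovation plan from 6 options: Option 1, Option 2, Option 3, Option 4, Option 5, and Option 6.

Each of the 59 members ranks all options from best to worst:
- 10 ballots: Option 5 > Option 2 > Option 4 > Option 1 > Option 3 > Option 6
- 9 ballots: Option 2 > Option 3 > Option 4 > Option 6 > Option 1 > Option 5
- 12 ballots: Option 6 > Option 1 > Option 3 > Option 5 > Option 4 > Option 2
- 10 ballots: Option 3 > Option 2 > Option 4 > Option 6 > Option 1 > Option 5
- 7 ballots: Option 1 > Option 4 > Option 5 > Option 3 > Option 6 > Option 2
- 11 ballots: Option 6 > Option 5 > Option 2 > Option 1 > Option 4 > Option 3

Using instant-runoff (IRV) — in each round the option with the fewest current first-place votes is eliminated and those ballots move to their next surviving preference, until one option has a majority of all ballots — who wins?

Option 3

Round 1: Option 1 7, Option 2 9, Option 3 10, Option 4 0, Option 5 10, Option 6 23. Option 4 eliminated.
Round 2: Option 1 7, Option 2 9, Option 3 10, Option 5 10, Option 6 23. Option 1 eliminated.
Round 3: Option 2 9, Option 3 10, Option 5 17, Option 6 23. Option 2 eliminated.
Round 4: Option 3 19, Option 5 17, Option 6 23. Option 5 eliminated.
Round 5: Option 3 36, Option 6 23. Option 3 has a majority (≥30).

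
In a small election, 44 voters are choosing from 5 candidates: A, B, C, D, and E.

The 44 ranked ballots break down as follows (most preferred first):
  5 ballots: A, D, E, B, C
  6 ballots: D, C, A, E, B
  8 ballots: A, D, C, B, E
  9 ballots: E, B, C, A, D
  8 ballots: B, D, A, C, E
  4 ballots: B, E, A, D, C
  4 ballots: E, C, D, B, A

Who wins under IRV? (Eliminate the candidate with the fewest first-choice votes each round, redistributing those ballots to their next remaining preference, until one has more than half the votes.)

Round 1: A 13, B 12, C 0, D 6, E 13. C eliminated.
Round 2: A 13, B 12, D 6, E 13. D eliminated.
Round 3: A 19, B 12, E 13. B eliminated.
Round 4: A 27, E 17. A has a majority (≥23).

A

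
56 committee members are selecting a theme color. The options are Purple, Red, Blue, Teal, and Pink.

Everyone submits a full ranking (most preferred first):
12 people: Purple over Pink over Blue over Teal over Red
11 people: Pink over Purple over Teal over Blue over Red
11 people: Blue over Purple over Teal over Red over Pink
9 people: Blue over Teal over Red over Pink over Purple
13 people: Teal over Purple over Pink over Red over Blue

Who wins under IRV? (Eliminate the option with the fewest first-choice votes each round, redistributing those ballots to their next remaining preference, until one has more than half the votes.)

Round 1: Purple 12, Red 0, Blue 20, Teal 13, Pink 11. Red eliminated.
Round 2: Purple 12, Blue 20, Teal 13, Pink 11. Pink eliminated.
Round 3: Purple 23, Blue 20, Teal 13. Teal eliminated.
Round 4: Purple 36, Blue 20. Purple has a majority (≥29).

Purple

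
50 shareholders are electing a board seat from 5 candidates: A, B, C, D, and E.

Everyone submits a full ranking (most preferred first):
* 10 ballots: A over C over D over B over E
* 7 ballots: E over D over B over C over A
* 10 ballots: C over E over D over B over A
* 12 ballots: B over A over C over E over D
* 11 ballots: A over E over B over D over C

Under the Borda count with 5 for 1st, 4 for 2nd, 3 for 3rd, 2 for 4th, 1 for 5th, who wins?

A

A: 10×5 + 7×1 + 10×1 + 12×4 + 11×5 = 170
B: 10×2 + 7×3 + 10×2 + 12×5 + 11×3 = 154
C: 10×4 + 7×2 + 10×5 + 12×3 + 11×1 = 151
D: 10×3 + 7×4 + 10×3 + 12×1 + 11×2 = 122
E: 10×1 + 7×5 + 10×4 + 12×2 + 11×4 = 153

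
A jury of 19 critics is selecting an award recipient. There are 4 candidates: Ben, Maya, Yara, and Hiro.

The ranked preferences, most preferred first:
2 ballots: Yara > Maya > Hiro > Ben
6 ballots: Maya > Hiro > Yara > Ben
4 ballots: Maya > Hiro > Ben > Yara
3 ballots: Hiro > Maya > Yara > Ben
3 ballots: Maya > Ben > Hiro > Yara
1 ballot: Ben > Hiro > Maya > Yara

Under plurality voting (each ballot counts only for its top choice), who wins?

Maya

First-place votes: Ben 1, Maya 13, Yara 2, Hiro 3.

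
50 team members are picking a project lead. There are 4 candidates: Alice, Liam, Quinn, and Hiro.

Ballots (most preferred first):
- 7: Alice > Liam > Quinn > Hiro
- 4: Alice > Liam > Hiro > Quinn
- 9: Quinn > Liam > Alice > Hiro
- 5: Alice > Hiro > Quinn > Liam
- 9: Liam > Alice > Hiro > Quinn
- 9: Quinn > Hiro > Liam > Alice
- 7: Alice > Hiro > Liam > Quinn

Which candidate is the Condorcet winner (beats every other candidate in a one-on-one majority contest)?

Liam vs Alice: 27–23
Liam vs Quinn: 27–23
Liam vs Hiro: 29–21
Liam beats every other candidate.

Liam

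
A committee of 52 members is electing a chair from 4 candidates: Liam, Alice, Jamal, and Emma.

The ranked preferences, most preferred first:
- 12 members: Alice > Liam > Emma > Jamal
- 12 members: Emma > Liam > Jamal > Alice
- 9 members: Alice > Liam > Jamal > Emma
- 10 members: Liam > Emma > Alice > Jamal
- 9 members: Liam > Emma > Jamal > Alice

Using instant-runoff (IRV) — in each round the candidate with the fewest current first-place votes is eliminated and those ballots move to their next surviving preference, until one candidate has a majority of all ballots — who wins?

Round 1: Liam 19, Alice 21, Jamal 0, Emma 12. Jamal eliminated.
Round 2: Liam 19, Alice 21, Emma 12. Emma eliminated.
Round 3: Liam 31, Alice 21. Liam has a majority (≥27).

Liam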